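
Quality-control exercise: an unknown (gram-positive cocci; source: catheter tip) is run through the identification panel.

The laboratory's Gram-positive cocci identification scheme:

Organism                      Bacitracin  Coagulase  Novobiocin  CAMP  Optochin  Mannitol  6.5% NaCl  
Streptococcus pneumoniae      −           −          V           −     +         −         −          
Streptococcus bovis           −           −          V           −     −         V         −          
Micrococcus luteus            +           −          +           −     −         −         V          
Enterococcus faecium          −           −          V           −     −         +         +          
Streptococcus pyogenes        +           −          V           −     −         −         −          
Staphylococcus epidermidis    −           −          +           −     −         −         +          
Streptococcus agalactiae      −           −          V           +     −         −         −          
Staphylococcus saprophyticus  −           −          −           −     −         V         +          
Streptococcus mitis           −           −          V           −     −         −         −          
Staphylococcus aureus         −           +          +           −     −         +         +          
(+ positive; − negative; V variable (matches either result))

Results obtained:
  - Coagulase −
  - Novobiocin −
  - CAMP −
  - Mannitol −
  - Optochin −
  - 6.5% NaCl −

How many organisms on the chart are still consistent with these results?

3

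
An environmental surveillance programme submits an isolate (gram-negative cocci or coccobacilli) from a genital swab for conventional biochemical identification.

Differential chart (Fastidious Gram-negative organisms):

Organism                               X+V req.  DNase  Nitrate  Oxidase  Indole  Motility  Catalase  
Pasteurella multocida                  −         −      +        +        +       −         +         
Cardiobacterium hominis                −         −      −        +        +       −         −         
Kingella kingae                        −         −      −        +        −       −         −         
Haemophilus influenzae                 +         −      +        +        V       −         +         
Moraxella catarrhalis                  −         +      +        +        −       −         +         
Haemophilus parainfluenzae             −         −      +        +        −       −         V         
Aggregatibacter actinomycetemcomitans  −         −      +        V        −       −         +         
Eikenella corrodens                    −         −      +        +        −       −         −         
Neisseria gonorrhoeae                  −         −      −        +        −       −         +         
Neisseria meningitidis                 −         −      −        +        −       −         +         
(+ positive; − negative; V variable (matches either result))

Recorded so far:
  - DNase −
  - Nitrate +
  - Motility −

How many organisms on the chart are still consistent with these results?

Nitrate +: excludes Cardiobacterium hominis, Kingella kingae, Neisseria gonorrhoeae, Neisseria meningitidis — 6 left.
DNase −: excludes Moraxella catarrhalis — 5 left.
Motility −: all 5 remaining candidates are consistent.
Still consistent: Aggregatibacter actinomycetemcomitans, Eikenella corrodens, Haemophilus influenzae, Haemophilus parainfluenzae, Pasteurella multocida.

5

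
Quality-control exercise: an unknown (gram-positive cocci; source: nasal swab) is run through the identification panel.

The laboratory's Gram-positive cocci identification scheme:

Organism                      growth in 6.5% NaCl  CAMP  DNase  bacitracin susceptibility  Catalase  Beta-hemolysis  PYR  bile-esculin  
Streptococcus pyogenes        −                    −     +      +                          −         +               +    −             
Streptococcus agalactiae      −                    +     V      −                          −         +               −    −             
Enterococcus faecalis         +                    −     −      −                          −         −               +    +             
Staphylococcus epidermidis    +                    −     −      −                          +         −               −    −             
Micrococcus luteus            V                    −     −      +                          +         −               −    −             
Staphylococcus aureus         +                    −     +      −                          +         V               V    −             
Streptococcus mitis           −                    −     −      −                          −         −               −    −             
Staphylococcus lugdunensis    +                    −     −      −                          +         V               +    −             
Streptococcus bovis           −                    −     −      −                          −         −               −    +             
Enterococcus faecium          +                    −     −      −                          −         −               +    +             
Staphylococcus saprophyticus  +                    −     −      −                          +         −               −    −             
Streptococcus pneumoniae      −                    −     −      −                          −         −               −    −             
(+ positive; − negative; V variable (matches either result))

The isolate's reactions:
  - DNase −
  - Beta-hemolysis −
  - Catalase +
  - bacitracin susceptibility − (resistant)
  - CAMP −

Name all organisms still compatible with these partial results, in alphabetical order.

bacitracin susceptibility −: excludes Streptococcus pyogenes, Micrococcus luteus — 10 left.
Beta-hemolysis −: excludes Streptococcus agalactiae — 9 left.
CAMP −: all 9 remaining candidates are consistent.
Catalase +: excludes 5 organisms — 4 left.
DNase −: excludes Staphylococcus aureus — 3 left.

Staphylococcus epidermidis, Staphylococcus lugdunensis, Staphylococcus saprophyticus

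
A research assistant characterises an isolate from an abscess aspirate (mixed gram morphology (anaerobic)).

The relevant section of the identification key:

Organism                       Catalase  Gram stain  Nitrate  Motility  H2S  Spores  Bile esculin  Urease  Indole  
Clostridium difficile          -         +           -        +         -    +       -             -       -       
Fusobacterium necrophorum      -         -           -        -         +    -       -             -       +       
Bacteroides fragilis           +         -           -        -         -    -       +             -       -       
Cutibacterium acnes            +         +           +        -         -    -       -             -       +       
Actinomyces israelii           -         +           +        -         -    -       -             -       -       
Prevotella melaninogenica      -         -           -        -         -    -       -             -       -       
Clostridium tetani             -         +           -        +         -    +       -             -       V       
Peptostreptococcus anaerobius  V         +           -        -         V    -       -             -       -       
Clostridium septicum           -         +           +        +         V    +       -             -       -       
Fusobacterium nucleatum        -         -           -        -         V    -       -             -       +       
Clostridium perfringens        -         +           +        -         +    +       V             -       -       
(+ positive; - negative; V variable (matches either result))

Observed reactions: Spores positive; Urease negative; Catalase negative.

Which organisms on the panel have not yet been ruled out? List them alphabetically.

Spores +: excludes 7 organisms — 4 left.
Catalase -: all 4 remaining candidates are consistent.
Urease -: all 4 remaining candidates are consistent.

Clostridium difficile, Clostridium perfringens, Clostridium septicum, Clostridium tetani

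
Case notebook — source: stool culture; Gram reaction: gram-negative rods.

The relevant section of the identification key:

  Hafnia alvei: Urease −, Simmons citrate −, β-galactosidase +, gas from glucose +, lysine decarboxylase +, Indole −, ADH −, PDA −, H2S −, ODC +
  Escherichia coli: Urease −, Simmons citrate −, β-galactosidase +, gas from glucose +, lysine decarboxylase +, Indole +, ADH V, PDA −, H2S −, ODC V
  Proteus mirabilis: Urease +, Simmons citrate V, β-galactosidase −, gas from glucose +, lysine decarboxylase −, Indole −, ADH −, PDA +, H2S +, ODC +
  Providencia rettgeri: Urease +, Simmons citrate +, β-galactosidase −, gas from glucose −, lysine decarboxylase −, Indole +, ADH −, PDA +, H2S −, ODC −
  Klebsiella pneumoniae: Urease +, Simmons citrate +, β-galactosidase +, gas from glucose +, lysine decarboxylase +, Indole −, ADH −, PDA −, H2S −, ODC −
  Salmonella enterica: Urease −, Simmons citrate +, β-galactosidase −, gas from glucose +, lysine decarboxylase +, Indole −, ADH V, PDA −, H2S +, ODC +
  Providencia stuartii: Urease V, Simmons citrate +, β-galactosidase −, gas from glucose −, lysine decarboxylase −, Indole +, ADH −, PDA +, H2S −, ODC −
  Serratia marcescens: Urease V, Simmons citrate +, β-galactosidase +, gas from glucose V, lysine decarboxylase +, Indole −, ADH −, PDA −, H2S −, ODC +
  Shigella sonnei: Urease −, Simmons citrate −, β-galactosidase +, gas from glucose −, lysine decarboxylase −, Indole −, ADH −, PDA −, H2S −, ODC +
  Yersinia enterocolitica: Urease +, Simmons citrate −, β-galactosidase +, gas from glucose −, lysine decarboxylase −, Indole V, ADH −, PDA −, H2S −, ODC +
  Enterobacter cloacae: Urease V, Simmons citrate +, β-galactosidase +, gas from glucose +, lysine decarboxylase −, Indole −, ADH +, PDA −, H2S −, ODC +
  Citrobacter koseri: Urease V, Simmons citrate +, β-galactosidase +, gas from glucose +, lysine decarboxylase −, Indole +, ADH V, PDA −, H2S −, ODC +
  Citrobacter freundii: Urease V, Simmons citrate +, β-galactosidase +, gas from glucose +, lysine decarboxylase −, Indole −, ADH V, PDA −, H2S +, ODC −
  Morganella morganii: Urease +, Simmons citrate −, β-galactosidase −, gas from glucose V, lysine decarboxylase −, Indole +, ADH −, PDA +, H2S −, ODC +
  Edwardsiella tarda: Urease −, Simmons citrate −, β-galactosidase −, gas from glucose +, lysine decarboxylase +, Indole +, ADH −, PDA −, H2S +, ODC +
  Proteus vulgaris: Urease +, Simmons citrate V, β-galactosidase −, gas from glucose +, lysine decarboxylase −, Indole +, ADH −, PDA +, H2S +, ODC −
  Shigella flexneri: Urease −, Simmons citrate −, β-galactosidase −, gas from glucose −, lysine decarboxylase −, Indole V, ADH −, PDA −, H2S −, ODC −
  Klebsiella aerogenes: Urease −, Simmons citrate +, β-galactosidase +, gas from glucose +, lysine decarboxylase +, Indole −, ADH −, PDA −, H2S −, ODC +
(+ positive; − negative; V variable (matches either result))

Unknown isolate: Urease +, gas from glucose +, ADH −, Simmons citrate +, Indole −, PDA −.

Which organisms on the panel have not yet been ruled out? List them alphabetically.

Citrobacter freundii, Klebsiella pneumoniae, Serratia marcescens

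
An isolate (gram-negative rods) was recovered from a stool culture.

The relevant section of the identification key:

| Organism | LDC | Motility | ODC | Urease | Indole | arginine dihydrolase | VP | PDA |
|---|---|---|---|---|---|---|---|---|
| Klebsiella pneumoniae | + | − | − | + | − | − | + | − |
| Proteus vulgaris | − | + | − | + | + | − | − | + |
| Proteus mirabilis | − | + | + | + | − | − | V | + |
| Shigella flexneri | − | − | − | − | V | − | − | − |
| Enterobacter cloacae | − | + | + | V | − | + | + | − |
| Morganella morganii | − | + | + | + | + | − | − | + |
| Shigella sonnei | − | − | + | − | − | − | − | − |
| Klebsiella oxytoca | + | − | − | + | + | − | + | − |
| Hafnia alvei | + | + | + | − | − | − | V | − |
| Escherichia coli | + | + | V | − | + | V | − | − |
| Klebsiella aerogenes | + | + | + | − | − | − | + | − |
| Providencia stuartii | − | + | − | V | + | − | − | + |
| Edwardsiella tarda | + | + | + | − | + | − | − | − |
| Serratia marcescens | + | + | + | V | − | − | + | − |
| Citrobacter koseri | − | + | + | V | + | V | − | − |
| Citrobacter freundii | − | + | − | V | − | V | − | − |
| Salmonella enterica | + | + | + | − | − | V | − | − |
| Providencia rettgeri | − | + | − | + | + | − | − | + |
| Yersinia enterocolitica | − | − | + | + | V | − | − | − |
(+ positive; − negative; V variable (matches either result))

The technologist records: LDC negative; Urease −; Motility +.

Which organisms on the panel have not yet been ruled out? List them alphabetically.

Urease −: excludes 7 organisms — 12 left.
LDC −: excludes 6 organisms — 6 left.
Motility +: excludes Shigella flexneri, Shigella sonnei — 4 left.

Citrobacter freundii, Citrobacter koseri, Enterobacter cloacae, Providencia stuartii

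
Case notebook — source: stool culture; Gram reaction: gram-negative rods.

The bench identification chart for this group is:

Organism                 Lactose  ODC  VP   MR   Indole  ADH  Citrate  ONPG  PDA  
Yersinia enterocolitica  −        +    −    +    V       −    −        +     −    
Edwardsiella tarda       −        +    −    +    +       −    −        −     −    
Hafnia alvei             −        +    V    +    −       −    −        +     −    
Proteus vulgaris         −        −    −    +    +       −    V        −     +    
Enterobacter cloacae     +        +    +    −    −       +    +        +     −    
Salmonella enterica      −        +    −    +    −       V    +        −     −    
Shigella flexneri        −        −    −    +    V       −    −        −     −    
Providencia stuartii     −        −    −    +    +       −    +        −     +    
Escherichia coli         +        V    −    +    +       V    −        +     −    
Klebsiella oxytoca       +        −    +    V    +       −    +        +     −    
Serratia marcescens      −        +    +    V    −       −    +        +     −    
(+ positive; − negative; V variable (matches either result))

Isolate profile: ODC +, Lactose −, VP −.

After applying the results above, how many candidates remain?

4

ODC +: excludes Proteus vulgaris, Shigella flexneri, Providencia stuartii, Klebsiella oxytoca — 7 left.
Lactose −: excludes Enterobacter cloacae, Escherichia coli — 5 left.
VP −: excludes Serratia marcescens — 4 left.
Still consistent: Edwardsiella tarda, Hafnia alvei, Salmonella enterica, Yersinia enterocolitica.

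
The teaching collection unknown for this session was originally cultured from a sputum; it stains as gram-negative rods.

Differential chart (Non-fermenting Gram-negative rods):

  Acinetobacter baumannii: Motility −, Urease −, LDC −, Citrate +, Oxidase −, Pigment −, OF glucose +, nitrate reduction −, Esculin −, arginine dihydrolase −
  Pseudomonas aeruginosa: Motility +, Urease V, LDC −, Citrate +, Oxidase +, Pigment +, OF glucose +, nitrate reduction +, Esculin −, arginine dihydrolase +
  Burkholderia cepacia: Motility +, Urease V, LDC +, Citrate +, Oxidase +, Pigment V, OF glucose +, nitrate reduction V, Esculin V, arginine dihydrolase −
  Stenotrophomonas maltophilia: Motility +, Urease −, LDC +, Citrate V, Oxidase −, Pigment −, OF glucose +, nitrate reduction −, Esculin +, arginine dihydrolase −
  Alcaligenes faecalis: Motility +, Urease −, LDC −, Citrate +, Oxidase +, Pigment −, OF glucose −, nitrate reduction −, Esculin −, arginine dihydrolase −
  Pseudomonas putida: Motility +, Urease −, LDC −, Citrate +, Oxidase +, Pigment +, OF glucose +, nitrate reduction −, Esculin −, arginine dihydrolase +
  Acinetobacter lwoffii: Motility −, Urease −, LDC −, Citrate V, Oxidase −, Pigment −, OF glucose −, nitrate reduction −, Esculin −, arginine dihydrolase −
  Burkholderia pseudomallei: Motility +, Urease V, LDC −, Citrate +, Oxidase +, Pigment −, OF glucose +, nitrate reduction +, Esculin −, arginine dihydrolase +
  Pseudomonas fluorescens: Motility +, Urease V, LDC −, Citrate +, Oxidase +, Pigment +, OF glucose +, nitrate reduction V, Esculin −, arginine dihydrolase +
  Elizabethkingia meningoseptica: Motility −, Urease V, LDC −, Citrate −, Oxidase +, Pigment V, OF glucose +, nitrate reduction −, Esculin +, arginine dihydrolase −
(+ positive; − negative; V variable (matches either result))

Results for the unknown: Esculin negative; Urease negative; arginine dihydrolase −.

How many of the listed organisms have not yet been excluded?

4

Urease −: all 10 remaining candidates are consistent.
arginine dihydrolase −: excludes Pseudomonas aeruginosa, Pseudomonas putida, Burkholderia pseudomallei, Pseudomonas fluorescens — 6 left.
Esculin −: excludes Stenotrophomonas maltophilia, Elizabethkingia meningoseptica — 4 left.
Still consistent: Acinetobacter baumannii, Acinetobacter lwoffii, Alcaligenes faecalis, Burkholderia cepacia.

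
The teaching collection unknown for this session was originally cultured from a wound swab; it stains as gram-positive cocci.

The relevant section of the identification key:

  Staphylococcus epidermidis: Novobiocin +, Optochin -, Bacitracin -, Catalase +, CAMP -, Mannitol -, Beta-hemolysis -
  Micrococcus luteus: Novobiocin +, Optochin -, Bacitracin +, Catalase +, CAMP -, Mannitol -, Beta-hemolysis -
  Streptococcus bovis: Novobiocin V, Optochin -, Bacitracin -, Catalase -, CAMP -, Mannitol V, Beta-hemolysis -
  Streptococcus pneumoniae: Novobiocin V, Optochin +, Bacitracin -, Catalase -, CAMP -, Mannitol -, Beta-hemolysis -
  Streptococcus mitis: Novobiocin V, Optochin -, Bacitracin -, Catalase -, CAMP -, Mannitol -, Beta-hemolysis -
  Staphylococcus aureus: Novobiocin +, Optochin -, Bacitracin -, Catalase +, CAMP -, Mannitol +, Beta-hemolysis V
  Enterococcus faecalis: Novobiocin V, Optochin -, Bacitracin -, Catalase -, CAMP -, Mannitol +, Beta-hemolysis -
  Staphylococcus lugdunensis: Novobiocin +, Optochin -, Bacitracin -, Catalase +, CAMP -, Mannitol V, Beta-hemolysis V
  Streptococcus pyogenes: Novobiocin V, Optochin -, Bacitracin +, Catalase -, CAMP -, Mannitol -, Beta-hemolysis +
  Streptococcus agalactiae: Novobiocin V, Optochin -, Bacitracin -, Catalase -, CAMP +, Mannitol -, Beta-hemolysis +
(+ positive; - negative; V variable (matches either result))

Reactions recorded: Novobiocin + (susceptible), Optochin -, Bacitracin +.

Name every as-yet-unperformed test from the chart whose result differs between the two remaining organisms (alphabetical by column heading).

Optochin -: excludes Streptococcus pneumoniae — 9 left.
Novobiocin +: all 9 remaining candidates are consistent.
Bacitracin +: excludes 7 organisms — 2 left.
Two candidates remain: Micrococcus luteus and Streptococcus pyogenes.
  Catalase: Micrococcus luteus +, Streptococcus pyogenes - — discriminates.
  CAMP: - vs - — same for both, does not separate.
  Mannitol: - vs - — same for both, does not separate.
  Beta-hemolysis: Micrococcus luteus -, Streptococcus pyogenes + — discriminates.

Beta-hemolysis, Catalase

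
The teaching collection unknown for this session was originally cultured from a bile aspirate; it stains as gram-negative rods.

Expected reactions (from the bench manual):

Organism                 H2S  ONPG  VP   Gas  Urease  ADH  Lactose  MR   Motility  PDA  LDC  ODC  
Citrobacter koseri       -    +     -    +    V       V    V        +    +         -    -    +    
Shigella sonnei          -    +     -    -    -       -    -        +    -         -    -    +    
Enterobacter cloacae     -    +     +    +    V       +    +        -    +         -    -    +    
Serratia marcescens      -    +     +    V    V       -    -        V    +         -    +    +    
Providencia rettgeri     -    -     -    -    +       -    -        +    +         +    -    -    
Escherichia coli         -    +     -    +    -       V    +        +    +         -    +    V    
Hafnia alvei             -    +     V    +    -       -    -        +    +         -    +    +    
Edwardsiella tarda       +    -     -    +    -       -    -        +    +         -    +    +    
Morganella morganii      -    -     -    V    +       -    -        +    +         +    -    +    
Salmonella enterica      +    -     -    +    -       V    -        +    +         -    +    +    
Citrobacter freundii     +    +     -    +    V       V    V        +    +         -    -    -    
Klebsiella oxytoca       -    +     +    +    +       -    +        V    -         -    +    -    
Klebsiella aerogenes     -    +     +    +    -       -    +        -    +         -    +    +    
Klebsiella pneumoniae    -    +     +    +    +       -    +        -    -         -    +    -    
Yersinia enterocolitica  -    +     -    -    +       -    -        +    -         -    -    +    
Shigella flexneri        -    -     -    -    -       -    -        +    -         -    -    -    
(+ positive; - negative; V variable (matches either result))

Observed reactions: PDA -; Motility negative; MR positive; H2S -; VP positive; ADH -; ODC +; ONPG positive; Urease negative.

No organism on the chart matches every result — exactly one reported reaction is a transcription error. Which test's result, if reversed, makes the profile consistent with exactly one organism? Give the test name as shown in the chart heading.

As reported, no row in the chart matches all 9 reactions.
Reversing MR → still no organism matches.
Reversing ADH → still no organism matches.
Reversing Motility → 2 organisms match (not unique).
Reversing H2S → still no organism matches.
Reversing PDA → still no organism matches.
Reversing Urease → still no organism matches.
Reversing VP (to -) → unique match: Shigella sonnei.
Reversing ODC → still no organism matches.
Reversing ONPG → still no organism matches.

VP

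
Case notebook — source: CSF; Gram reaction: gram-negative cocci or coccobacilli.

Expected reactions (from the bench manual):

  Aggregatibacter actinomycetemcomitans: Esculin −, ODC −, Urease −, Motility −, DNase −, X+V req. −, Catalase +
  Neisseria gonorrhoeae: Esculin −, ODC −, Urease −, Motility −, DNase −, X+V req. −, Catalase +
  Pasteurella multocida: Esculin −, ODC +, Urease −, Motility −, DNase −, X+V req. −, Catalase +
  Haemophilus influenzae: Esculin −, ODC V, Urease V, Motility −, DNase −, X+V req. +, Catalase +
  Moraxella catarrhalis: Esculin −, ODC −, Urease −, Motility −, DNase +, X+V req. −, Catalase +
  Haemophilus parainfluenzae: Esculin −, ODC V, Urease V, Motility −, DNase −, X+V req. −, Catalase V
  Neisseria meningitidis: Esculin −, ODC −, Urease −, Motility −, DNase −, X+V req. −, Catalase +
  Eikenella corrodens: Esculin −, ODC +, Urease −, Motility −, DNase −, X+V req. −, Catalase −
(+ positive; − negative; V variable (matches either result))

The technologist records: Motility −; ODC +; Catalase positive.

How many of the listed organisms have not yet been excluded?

3

Motility −: all 8 remaining candidates are consistent.
Catalase +: excludes Eikenella corrodens — 7 left.
ODC +: excludes Aggregatibacter actinomycetemcomitans, Neisseria gonorrhoeae, Moraxella catarrhalis, Neisseria meningitidis — 3 left.
Still consistent: Haemophilus influenzae, Haemophilus parainfluenzae, Pasteurella multocida.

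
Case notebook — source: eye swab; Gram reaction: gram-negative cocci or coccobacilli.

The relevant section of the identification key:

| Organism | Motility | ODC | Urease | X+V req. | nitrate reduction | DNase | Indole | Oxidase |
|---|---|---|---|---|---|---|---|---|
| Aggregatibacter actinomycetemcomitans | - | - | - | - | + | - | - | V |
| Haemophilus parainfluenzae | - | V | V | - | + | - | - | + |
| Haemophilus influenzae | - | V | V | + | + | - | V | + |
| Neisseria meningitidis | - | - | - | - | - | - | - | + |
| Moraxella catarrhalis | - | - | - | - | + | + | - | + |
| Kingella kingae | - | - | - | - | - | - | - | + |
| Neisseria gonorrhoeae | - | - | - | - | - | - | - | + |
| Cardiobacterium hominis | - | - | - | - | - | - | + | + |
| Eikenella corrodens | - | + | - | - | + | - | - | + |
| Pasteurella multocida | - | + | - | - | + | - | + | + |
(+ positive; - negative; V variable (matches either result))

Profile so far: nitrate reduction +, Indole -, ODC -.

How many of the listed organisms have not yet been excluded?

4

ODC -: excludes Eikenella corrodens, Pasteurella multocida — 8 left.
Indole -: excludes Cardiobacterium hominis — 7 left.
nitrate reduction +: excludes Neisseria meningitidis, Kingella kingae, Neisseria gonorrhoeae — 4 left.
Still consistent: Aggregatibacter actinomycetemcomitans, Haemophilus influenzae, Haemophilus parainfluenzae, Moraxella catarrhalis.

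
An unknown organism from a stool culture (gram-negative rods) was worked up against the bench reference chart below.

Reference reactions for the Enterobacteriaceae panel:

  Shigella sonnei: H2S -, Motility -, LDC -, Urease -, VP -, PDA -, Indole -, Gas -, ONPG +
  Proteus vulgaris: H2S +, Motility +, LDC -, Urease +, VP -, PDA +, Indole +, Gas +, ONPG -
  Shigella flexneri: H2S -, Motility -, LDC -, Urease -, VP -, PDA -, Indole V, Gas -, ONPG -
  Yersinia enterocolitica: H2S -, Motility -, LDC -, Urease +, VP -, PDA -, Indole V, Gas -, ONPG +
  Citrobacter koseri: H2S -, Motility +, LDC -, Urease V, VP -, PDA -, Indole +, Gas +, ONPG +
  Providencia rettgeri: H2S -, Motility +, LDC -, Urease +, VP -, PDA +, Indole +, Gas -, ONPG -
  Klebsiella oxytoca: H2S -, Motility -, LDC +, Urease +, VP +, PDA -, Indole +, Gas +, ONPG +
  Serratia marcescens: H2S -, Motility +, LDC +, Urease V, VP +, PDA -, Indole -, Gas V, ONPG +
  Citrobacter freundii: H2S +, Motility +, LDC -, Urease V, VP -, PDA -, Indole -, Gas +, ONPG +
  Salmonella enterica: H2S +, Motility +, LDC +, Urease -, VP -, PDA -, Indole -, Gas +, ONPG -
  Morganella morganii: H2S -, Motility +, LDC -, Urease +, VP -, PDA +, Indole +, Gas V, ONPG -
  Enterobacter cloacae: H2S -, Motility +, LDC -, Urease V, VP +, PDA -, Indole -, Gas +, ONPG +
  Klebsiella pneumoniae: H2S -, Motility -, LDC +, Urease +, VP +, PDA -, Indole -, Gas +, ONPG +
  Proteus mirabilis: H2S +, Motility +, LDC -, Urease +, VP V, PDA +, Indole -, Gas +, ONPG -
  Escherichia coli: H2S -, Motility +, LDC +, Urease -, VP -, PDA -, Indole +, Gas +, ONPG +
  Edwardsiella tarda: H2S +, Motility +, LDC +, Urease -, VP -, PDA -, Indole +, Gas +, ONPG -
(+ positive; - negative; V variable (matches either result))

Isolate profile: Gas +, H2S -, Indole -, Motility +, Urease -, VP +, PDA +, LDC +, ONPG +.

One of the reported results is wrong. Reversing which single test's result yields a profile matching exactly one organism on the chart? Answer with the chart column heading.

PDA

As reported, no row in the chart matches all 9 reactions.
Reversing LDC → still no organism matches.
Reversing Motility → still no organism matches.
Reversing Gas → still no organism matches.
Reversing VP → still no organism matches.
Reversing H2S → still no organism matches.
Reversing Urease → still no organism matches.
Reversing Indole → still no organism matches.
Reversing ONPG → still no organism matches.
Reversing PDA (to -) → unique match: Serratia marcescens.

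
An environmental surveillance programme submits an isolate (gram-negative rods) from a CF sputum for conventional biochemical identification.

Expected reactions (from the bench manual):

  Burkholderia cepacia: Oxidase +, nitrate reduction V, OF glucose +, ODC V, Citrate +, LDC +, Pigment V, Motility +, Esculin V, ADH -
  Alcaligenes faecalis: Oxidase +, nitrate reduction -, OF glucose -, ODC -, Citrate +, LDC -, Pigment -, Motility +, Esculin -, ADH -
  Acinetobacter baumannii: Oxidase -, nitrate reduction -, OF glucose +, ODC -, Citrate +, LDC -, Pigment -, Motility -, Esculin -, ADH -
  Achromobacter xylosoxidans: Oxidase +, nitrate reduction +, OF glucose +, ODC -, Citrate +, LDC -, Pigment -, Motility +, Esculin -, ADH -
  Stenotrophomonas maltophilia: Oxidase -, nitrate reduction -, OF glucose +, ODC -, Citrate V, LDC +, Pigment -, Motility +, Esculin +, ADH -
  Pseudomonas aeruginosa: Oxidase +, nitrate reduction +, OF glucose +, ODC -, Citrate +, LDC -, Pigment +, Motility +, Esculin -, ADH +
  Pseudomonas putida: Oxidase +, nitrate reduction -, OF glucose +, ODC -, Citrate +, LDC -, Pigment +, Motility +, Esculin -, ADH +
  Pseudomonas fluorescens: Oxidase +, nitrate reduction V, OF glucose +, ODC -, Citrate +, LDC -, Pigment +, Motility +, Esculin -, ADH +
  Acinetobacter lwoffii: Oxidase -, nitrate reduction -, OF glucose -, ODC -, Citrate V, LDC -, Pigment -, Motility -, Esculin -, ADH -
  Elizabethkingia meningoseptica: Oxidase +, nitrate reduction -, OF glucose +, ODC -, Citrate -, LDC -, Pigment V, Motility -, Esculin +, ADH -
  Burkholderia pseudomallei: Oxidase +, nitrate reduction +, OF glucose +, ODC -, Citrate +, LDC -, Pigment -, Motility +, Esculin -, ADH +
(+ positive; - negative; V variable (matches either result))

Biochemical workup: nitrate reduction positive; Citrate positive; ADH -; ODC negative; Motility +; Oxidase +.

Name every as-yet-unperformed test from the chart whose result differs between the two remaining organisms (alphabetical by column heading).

Motility +: excludes Acinetobacter baumannii, Acinetobacter lwoffii, Elizabethkingia meningoseptica — 8 left.
nitrate reduction +: excludes Alcaligenes faecalis, Stenotrophomonas maltophilia, Pseudomonas putida — 5 left.
ODC -: all 5 remaining candidates are consistent.
Citrate +: all 5 remaining candidates are consistent.
Oxidase +: all 5 remaining candidates are consistent.
ADH -: excludes Pseudomonas aeruginosa, Pseudomonas fluorescens, Burkholderia pseudomallei — 2 left.
Two candidates remain: Achromobacter xylosoxidans and Burkholderia cepacia.
  OF glucose: + vs + — same for both, does not separate.
  LDC: Achromobacter xylosoxidans -, Burkholderia cepacia + — discriminates.
  Pigment: - vs V — variable for at least one, does not separate.
  Esculin: - vs V — variable for at least one, does not separate.

LDC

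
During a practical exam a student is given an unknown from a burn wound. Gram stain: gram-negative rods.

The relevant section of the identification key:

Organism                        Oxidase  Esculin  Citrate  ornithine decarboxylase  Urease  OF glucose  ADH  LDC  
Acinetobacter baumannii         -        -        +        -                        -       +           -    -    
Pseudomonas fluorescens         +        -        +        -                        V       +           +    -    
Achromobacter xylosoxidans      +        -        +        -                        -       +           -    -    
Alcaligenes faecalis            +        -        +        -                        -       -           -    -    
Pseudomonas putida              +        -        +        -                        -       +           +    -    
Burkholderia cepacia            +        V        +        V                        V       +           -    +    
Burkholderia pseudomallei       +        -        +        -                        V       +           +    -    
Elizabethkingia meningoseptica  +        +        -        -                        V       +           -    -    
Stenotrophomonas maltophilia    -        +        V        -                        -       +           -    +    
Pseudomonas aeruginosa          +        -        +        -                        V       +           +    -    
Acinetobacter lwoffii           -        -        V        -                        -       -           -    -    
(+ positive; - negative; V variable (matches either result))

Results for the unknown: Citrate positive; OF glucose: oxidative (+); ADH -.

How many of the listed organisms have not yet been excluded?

4

Citrate +: excludes Elizabethkingia meningoseptica — 10 left.
OF glucose +: excludes Alcaligenes faecalis, Acinetobacter lwoffii — 8 left.
ADH -: excludes Pseudomonas fluorescens, Pseudomonas putida, Burkholderia pseudomallei, Pseudomonas aeruginosa — 4 left.
Still consistent: Achromobacter xylosoxidans, Acinetobacter baumannii, Burkholderia cepacia, Stenotrophomonas maltophilia.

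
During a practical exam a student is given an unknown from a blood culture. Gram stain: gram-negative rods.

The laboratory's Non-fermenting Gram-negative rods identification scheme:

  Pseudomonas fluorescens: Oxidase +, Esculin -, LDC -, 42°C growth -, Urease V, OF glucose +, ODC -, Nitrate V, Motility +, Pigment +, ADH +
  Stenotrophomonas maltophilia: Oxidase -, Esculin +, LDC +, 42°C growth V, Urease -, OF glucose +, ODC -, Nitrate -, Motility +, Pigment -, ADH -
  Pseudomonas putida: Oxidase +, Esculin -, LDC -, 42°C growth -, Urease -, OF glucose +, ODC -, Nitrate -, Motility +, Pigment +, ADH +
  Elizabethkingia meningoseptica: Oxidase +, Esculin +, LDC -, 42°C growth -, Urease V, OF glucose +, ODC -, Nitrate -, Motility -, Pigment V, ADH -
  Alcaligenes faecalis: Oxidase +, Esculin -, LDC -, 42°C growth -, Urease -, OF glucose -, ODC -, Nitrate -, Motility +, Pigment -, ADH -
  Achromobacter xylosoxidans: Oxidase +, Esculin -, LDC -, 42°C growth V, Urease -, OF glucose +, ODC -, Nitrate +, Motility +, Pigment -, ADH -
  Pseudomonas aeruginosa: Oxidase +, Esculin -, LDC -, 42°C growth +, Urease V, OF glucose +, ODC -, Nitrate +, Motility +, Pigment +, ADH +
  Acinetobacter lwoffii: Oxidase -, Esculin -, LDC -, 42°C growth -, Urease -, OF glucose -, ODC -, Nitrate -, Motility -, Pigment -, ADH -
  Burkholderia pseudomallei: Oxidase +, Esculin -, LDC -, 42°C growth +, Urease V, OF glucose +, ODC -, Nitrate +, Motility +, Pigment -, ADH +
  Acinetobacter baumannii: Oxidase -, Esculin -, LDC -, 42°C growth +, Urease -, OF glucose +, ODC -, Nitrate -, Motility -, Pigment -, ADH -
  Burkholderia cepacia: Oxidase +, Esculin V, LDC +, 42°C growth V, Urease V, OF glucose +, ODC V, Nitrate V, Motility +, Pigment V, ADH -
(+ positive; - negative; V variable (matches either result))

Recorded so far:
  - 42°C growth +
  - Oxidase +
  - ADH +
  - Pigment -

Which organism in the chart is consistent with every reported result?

Burkholderia pseudomallei

Oxidase +: excludes Stenotrophomonas maltophilia, Acinetobacter lwoffii, Acinetobacter baumannii — 8 left.
42°C growth +: excludes Pseudomonas fluorescens, Pseudomonas putida, Elizabethkingia meningoseptica, Alcaligenes faecalis — 4 left.
ADH +: excludes Achromobacter xylosoxidans, Burkholderia cepacia — 2 left.
Pigment -: excludes Pseudomonas aeruginosa — 1 left.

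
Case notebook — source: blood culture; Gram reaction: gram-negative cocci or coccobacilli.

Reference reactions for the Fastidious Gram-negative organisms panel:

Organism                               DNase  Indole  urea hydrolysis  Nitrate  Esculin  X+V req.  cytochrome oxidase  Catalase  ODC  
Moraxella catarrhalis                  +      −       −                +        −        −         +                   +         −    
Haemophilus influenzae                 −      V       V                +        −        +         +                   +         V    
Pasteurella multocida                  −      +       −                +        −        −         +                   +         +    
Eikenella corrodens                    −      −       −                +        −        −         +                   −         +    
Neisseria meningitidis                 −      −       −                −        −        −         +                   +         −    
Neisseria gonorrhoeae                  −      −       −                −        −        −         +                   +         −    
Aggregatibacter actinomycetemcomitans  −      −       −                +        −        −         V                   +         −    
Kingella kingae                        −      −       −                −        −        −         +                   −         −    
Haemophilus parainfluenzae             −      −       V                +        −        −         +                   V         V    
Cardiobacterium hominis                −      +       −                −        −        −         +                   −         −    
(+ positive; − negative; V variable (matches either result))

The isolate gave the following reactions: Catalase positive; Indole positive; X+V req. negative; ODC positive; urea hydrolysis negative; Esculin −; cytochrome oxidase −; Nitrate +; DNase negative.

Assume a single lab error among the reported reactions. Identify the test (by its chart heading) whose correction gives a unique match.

As reported, no row in the chart matches all 9 reactions.
Reversing ODC → still no organism matches.
Reversing urea hydrolysis → still no organism matches.
Reversing Esculin → still no organism matches.
Reversing Catalase → still no organism matches.
Reversing cytochrome oxidase (to +) → unique match: Pasteurella multocida.
Reversing X+V req. → still no organism matches.
Reversing Nitrate → still no organism matches.
Reversing Indole → still no organism matches.
Reversing DNase → still no organism matches.

cytochrome oxidase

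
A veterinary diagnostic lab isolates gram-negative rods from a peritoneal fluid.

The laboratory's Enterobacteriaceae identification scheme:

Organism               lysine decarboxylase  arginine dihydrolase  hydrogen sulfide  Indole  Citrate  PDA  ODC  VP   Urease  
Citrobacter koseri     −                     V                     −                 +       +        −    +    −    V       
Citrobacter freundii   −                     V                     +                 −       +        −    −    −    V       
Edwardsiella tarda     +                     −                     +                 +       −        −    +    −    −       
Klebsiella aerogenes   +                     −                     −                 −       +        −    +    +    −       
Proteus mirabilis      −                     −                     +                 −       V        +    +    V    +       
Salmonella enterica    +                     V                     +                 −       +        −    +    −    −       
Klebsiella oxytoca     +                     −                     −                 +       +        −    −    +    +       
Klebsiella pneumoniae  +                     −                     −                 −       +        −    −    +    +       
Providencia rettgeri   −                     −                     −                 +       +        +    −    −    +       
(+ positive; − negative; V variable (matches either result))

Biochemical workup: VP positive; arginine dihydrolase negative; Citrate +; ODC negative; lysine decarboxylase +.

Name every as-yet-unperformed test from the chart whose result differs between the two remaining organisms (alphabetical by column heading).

Indole

VP +: excludes 5 organisms — 4 left.
Citrate +: all 4 remaining candidates are consistent.
arginine dihydrolase −: all 4 remaining candidates are consistent.
lysine decarboxylase +: excludes Proteus mirabilis — 3 left.
ODC −: excludes Klebsiella aerogenes — 2 left.
Two candidates remain: Klebsiella oxytoca and Klebsiella pneumoniae.
  hydrogen sulfide: − vs − — same for both, does not separate.
  Indole: Klebsiella oxytoca +, Klebsiella pneumoniae − — discriminates.
  PDA: − vs − — same for both, does not separate.
  Urease: + vs + — same for both, does not separate.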